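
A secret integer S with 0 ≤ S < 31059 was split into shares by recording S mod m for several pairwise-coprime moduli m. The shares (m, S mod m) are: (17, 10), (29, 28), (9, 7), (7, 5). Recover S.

2203

Combine the congruences pairwise.
From S ≡ 10 (mod 17) write S = 10 + 17t. Substituting into S ≡ 28 (mod 29) gives 17t ≡ 18 (mod 29), and since 17⁻¹ ≡ 12 (mod 29), t ≡ 13. Hence S ≡ 10 + 17·13 = 231 (mod 493).
From S ≡ 231 (mod 493) write S = 231 + 493t. Substituting into S ≡ 7 (mod 9) gives 493t ≡ 1 (mod 9), and since 7⁻¹ ≡ 4 (mod 9), t ≡ 4. Hence S ≡ 231 + 493·4 = 2203 (mod 4437).
From S ≡ 2203 (mod 4437) write S = 2203 + 4437t. Substituting into S ≡ 5 (mod 7) gives 4437t ≡ 0 (mod 7), and since 6⁻¹ ≡ 6 (mod 7), t ≡ 0. Hence S ≡ 2203 + 4437·0 = 2203 (mod 31059).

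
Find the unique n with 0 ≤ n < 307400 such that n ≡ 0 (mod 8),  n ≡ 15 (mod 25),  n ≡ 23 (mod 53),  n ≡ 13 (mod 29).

From n ≡ 0 (mod 8) write n = 0 + 8t. Substituting into n ≡ 15 (mod 25) gives 8t ≡ 15 (mod 25), and since 8⁻¹ ≡ 22 (mod 25), t ≡ 5. Hence n ≡ 0 + 8·5 = 40 (mod 200).
From n ≡ 40 (mod 200) write n = 40 + 200t. Substituting into n ≡ 23 (mod 53) gives 200t ≡ 36 (mod 53), and since 41⁻¹ ≡ 22 (mod 53), t ≡ 50. Hence n ≡ 40 + 200·50 = 10040 (mod 10600).
From n ≡ 10040 (mod 10600) write n = 10040 + 10600t. Substituting into n ≡ 13 (mod 29) gives 10600t ≡ 7 (mod 29), and since 15⁻¹ ≡ 2 (mod 29), t ≡ 14. Hence n ≡ 10040 + 10600·14 = 158440 (mod 307400).

158440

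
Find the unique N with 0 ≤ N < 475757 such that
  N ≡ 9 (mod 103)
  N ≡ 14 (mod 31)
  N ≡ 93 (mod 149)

Combine the congruences pairwise.
From N ≡ 9 (mod 103) write N = 9 + 103t. Substituting into N ≡ 14 (mod 31) gives 103t ≡ 5 (mod 31), and since 10⁻¹ ≡ 28 (mod 31), t ≡ 16. Hence N ≡ 9 + 103·16 = 1657 (mod 3193).
From N ≡ 1657 (mod 3193) write N = 1657 + 3193t. Substituting into N ≡ 93 (mod 149) gives 3193t ≡ 75 (mod 149), and since 64⁻¹ ≡ 7 (mod 149), t ≡ 78. Hence N ≡ 1657 + 3193·78 = 250711 (mod 475757).

250711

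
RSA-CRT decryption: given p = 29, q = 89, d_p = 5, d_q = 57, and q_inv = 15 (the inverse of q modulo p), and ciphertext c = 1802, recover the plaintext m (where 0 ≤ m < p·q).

m₁ = c^(d_p) mod p: c ≡ 4 (mod 29), and 4^5 mod 29 = 9.
m₂ = c^(d_q) mod q: c ≡ 22 (mod 89), and 22^57 mod 89 = 50.
h = q_inv·(m₁ − m₂) mod p = 15·(9 − 50) mod 29 = 23.
m = m₂ + h·q = 50 + 23·89 = 2097.

2097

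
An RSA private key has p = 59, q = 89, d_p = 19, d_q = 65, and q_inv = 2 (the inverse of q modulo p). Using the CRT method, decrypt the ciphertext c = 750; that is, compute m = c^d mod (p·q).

4479

m₁ = c^(d_p) mod p: c ≡ 42 (mod 59), and 42^19 mod 59 = 54.
m₂ = c^(d_q) mod q: c ≡ 38 (mod 89), and 38^65 mod 89 = 29.
h = q_inv·(m₁ − m₂) mod p = 2·(54 − 29) mod 59 = 50.
m = m₂ + h·q = 29 + 50·89 = 4479.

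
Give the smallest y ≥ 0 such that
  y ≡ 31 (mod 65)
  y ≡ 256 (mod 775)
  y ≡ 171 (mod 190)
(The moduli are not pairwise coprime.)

gcd(65, 775) = 5 and 5 | (256 − 31), so the pair is consistent; merging gives y ≡ 4906 (mod 10075), where 10075 = lcm(65, 775).
gcd(10075, 190) = 5 and 5 | (171 − 4906), so the pair is consistent; merging gives y ≡ 35131 (mod 382850), where 382850 = lcm(10075, 190).
The solution is unique modulo lcm(65, 775, 190) = 382850.

35131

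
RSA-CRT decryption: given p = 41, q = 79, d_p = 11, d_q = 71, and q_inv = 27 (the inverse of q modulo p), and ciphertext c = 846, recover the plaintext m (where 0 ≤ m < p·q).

340

m₁ = c^(d_p) mod p: c ≡ 26 (mod 41), and 26^11 mod 41 = 12.
m₂ = c^(d_q) mod q: c ≡ 56 (mod 79), and 56^71 mod 79 = 24.
h = q_inv·(m₁ − m₂) mod p = 27·(12 − 24) mod 41 = 4.
m = m₂ + h·q = 24 + 4·79 = 340.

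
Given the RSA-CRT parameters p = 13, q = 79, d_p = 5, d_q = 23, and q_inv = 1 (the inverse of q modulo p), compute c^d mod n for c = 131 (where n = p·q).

m₁ = c^(d_p) mod p: c ≡ 1 (mod 13), and 1^5 mod 13 = 1.
m₂ = c^(d_q) mod q: c ≡ 52 (mod 79), and 52^23 mod 79 = 46.
h = q_inv·(m₁ − m₂) mod p = 1·(1 − 46) mod 13 = 7.
m = m₂ + h·q = 46 + 7·79 = 599.

599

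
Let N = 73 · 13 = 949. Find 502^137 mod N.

Mod 73: 502 ≡ 64; by Fermat, exponent reduces to 137 mod 72 = 65; 64^65 ≡ 8 (mod 73).
Mod 13: 502 ≡ 8; by Fermat, exponent reduces to 137 mod 12 = 5; 8^5 ≡ 8 (mod 13).
Combine by CRT: x ≡ 8 (mod 73), x ≡ 8 (mod 13) ⇒ x ≡ 8 (mod 949).

8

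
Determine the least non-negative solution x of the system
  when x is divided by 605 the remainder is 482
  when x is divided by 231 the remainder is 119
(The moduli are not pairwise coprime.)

gcd(605, 231) = 11 and 11 | (119 − 482), so the pair is consistent; merging gives x ≡ 7742 (mod 12705), where 12705 = lcm(605, 231).
The solution is unique modulo lcm(605, 231) = 12705.

7742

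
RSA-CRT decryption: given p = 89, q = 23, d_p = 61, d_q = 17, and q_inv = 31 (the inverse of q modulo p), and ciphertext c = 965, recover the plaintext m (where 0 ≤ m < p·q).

m₁ = c^(d_p) mod p: c ≡ 75 (mod 89), and 75^61 mod 89 = 48.
m₂ = c^(d_q) mod q: c ≡ 22 (mod 23), and 22^17 mod 23 = 22.
h = q_inv·(m₁ − m₂) mod p = 31·(48 − 22) mod 89 = 5.
m = m₂ + h·q = 22 + 5·23 = 137.

137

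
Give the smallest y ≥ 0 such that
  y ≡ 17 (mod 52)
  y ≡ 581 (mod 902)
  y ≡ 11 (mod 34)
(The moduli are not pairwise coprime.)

222473

Combine the congruences pairwise.
gcd(52, 902) = 2 and 2 | (581 − 17), so the pair is consistent; merging gives y ≡ 11405 (mod 23452), where 23452 = lcm(52, 902).
gcd(23452, 34) = 2 and 2 | (11 − 11405), so the pair is consistent; merging gives y ≡ 222473 (mod 398684), where 398684 = lcm(23452, 34).
The solution is unique modulo lcm(52, 902, 34) = 398684.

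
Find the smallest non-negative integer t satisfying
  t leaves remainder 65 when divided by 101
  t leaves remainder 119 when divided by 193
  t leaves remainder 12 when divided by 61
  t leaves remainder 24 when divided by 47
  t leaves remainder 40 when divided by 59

1973102230

Combine the congruences pairwise.
From t ≡ 65 (mod 101) write t = 65 + 101s. Substituting into t ≡ 119 (mod 193) gives 101s ≡ 54 (mod 193), and since 101⁻¹ ≡ 86 (mod 193), s ≡ 12. Hence t ≡ 65 + 101·12 = 1277 (mod 19493).
From t ≡ 1277 (mod 19493) write t = 1277 + 19493s. Substituting into t ≡ 12 (mod 61) gives 19493s ≡ 16 (mod 61), and since 34⁻¹ ≡ 9 (mod 61), s ≡ 22. Hence t ≡ 1277 + 19493·22 = 430123 (mod 1189073).
From t ≡ 430123 (mod 1189073) write t = 430123 + 1189073s. Substituting into t ≡ 24 (mod 47) gives 1189073s ≡ 45 (mod 47), and since 20⁻¹ ≡ 40 (mod 47), s ≡ 14. Hence t ≡ 430123 + 1189073·14 = 17077145 (mod 55886431).
From t ≡ 17077145 (mod 55886431) write t = 17077145 + 55886431s. Substituting into t ≡ 40 (mod 59) gives 55886431s ≡ 32 (mod 59), and since 38⁻¹ ≡ 14 (mod 59), s ≡ 35. Hence t ≡ 17077145 + 55886431·35 = 1973102230 (mod 3297299429).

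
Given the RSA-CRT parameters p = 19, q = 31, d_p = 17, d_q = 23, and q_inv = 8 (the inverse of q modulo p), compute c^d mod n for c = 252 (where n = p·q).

m₁ = c^(d_p) mod p: c ≡ 5 (mod 19), and 5^17 mod 19 = 4.
m₂ = c^(d_q) mod q: c ≡ 4 (mod 31), and 4^23 mod 31 = 2.
h = q_inv·(m₁ − m₂) mod p = 8·(4 − 2) mod 19 = 16.
m = m₂ + h·q = 2 + 16·31 = 498.

498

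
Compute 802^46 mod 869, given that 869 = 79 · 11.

617

Mod 79: 802 ≡ 12; 12^46 ≡ 64 (mod 79).
Mod 11: 802 ≡ 10; by Fermat, exponent reduces to 46 mod 10 = 6; 10^6 ≡ 1 (mod 11).
Combine by CRT: x ≡ 64 (mod 79), x ≡ 1 (mod 11) ⇒ x ≡ 617 (mod 869).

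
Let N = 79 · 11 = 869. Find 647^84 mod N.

247

Mod 79: 647 ≡ 15; by Fermat, exponent reduces to 84 mod 78 = 6; 15^6 ≡ 10 (mod 79).
Mod 11: 647 ≡ 9; by Fermat, exponent reduces to 84 mod 10 = 4; 9^4 ≡ 5 (mod 11).
Combine by CRT: x ≡ 10 (mod 79), x ≡ 5 (mod 11) ⇒ x ≡ 247 (mod 869).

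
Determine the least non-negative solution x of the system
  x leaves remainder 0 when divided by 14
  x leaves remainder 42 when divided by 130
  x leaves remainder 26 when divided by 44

Combine the congruences pairwise.
gcd(14, 130) = 2 and 2 | (42 − 0), so the pair is consistent; merging gives x ≡ 42 (mod 910), where 910 = lcm(14, 130).
gcd(910, 44) = 2 and 2 | (26 − 42), so the pair is consistent; merging gives x ≡ 18242 (mod 20020), where 20020 = lcm(910, 44).
The solution is unique modulo lcm(14, 130, 44) = 20020.

18242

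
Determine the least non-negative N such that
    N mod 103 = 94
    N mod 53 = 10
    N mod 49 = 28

133994

The moduli are pairwise coprime; M = 103·53·49 = 267491.
M/103 = 2597; 2597 ≡ 22 (mod 103); 22·89 ≡ 1, so inverse 89.
M/53 = 5047; 5047 ≡ 12 (mod 53); 12·31 ≡ 1, so inverse 31.
M/49 = 5459; 5459 ≡ 20 (mod 49); 20·27 ≡ 1, so inverse 27.
N ≡ 94·2597·89 + 10·5047·31 + 28·5459·27 = 27418076.
27418076 mod 267491 = 133994.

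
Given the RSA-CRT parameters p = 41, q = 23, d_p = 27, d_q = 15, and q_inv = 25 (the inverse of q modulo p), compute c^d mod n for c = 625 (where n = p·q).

m₁ = c^(d_p) mod p: c ≡ 10 (mod 41), and 10^27 mod 41 = 18.
m₂ = c^(d_q) mod q: c ≡ 4 (mod 23), and 4^15 mod 23 = 3.
h = q_inv·(m₁ − m₂) mod p = 25·(18 − 3) mod 41 = 6.
m = m₂ + h·q = 3 + 6·23 = 141.

141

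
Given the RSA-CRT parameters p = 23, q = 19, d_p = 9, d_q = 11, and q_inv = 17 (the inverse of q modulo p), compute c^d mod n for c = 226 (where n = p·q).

m₁ = c^(d_p) mod p: c ≡ 19 (mod 23), and 19^9 mod 23 = 10.
m₂ = c^(d_q) mod q: c ≡ 17 (mod 19), and 17^11 mod 19 = 4.
h = q_inv·(m₁ − m₂) mod p = 17·(10 − 4) mod 23 = 10.
m = m₂ + h·q = 4 + 10·19 = 194.

194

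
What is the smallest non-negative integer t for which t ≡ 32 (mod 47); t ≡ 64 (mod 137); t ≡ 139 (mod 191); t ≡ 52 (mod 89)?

The moduli are pairwise coprime; N = 47·137·191·89 = 109456561.
N/47 = 2328863; 2328863 ≡ 13 (mod 47); 13·29 ≡ 1, so inverse 29.
N/137 = 798953; 798953 ≡ 106 (mod 137); 106·53 ≡ 1, so inverse 53.
N/191 = 573071; 573071 ≡ 71 (mod 191); 71·113 ≡ 1, so inverse 113.
N/89 = 1229849; 1229849 ≡ 47 (mod 89); 47·36 ≡ 1, so inverse 36.
t ≡ 32·2328863·29 + 64·798953·53 + 139·573071·113 + 52·1229849·36 = 16174736965.
16174736965 mod 109456561 = 84622498.

84622498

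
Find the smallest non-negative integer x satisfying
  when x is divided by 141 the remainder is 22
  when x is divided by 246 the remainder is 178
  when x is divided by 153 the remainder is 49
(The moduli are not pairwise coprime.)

gcd(141, 246) = 3 and 3 | (178 − 22), so the pair is consistent; merging gives x ≡ 5098 (mod 11562), where 11562 = lcm(141, 246).
gcd(11562, 153) = 3 and 3 | (49 − 5098), so the pair is consistent; merging gives x ≡ 5098 (mod 589662), where 589662 = lcm(11562, 153).
The solution is unique modulo lcm(141, 246, 153) = 589662.

5098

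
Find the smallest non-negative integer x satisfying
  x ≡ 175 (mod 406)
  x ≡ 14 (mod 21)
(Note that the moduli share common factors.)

gcd(406, 21) = 7 and 7 | (14 − 175), so the pair is consistent; merging gives x ≡ 581 (mod 1218), where 1218 = lcm(406, 21).
The solution is unique modulo lcm(406, 21) = 1218.

581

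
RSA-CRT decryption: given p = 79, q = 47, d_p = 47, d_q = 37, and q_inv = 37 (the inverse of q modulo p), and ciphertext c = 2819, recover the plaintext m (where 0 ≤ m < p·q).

m₁ = c^(d_p) mod p: c ≡ 54 (mod 79), and 54^47 mod 79 = 48.
m₂ = c^(d_q) mod q: c ≡ 46 (mod 47), and 46^37 mod 47 = 46.
h = q_inv·(m₁ − m₂) mod p = 37·(48 − 46) mod 79 = 74.
m = m₂ + h·q = 46 + 74·47 = 3524.

3524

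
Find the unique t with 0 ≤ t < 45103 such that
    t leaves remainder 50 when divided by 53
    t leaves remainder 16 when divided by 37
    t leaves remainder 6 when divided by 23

The moduli are pairwise coprime; N = 53·37·23 = 45103.
N/53 = 851; 851 ≡ 3 (mod 53); 3·18 ≡ 1, so inverse 18.
N/37 = 1219; 1219 ≡ 35 (mod 37); 35·18 ≡ 1, so inverse 18.
N/23 = 1961; 1961 ≡ 6 (mod 23); 6·4 ≡ 1, so inverse 4.
t ≡ 50·851·18 + 16·1219·18 + 6·1961·4 = 1164036.
1164036 mod 45103 = 36461.

36461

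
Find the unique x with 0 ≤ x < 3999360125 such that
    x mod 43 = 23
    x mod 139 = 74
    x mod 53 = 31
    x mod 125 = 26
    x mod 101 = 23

2158453651

From x ≡ 23 (mod 43) write x = 23 + 43t. Substituting into x ≡ 74 (mod 139) gives 43t ≡ 51 (mod 139), and since 43⁻¹ ≡ 97 (mod 139), t ≡ 82. Hence x ≡ 23 + 43·82 = 3549 (mod 5977).
From x ≡ 3549 (mod 5977) write x = 3549 + 5977t. Substituting into x ≡ 31 (mod 53) gives 5977t ≡ 33 (mod 53), and since 41⁻¹ ≡ 22 (mod 53), t ≡ 37. Hence x ≡ 3549 + 5977·37 = 224698 (mod 316781).
From x ≡ 224698 (mod 316781) write x = 224698 + 316781t. Substituting into x ≡ 26 (mod 125) gives 316781t ≡ 78 (mod 125), and since 31⁻¹ ≡ 121 (mod 125), t ≡ 63. Hence x ≡ 224698 + 316781·63 = 20181901 (mod 39597625).
From x ≡ 20181901 (mod 39597625) write x = 20181901 + 39597625t. Substituting into x ≡ 23 (mod 101) gives 39597625t ≡ 43 (mod 101), and since 70⁻¹ ≡ 13 (mod 101), t ≡ 54. Hence x ≡ 20181901 + 39597625·54 = 2158453651 (mod 3999360125).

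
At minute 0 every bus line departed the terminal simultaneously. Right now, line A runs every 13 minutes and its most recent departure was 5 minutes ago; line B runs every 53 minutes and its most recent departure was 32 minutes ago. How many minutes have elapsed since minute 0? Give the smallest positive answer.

Combine the congruences pairwise.
From t ≡ 5 (mod 13) write t = 5 + 13s. Substituting into t ≡ 32 (mod 53) gives 13s ≡ 27 (mod 53), and since 13⁻¹ ≡ 49 (mod 53), s ≡ 51. Hence t ≡ 5 + 13·51 = 668 (mod 689).

668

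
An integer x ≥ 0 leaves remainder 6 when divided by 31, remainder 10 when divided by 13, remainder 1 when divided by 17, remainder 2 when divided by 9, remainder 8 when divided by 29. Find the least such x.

169049

The moduli are pairwise coprime; N = 31·13·17·9·29 = 1788111.
N/31 = 57681; 57681 ≡ 21 (mod 31); 21·3 ≡ 1, so inverse 3.
N/13 = 137547; 137547 ≡ 7 (mod 13); 7·2 ≡ 1, so inverse 2.
N/17 = 105183; 105183 ≡ 4 (mod 17); 4·13 ≡ 1, so inverse 13.
N/9 = 198679; 198679 ≡ 4 (mod 9); 4·7 ≡ 1, so inverse 7.
N/29 = 61659; 61659 ≡ 5 (mod 29); 5·6 ≡ 1, so inverse 6.
x ≡ 6·57681·3 + 10·137547·2 + 1·105183·13 + 2·198679·7 + 8·61659·6 = 10897715.
10897715 mod 1788111 = 169049.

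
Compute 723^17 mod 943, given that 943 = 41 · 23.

Mod 41: 723 ≡ 26; 26^17 ≡ 19 (mod 41).
Mod 23: 723 ≡ 10; 10^17 ≡ 17 (mod 23).
Combine by CRT: x ≡ 19 (mod 41), x ≡ 17 (mod 23) ⇒ x ≡ 224 (mod 943).

224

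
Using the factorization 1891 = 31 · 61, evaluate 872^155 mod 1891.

1737

Mod 31: 872 ≡ 4; by Fermat, exponent reduces to 155 mod 30 = 5; 4^5 ≡ 1 (mod 31).
Mod 61: 872 ≡ 18; by Fermat, exponent reduces to 155 mod 60 = 35; 18^35 ≡ 29 (mod 61).
Combine by CRT: x ≡ 1 (mod 31), x ≡ 29 (mod 61) ⇒ x ≡ 1737 (mod 1891).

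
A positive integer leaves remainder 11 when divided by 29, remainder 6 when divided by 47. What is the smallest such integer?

From n ≡ 11 (mod 29) write n = 11 + 29t. Substituting into n ≡ 6 (mod 47) gives 29t ≡ 42 (mod 47), and since 29⁻¹ ≡ 13 (mod 47), t ≡ 29. Hence n ≡ 11 + 29·29 = 852 (mod 1363).

852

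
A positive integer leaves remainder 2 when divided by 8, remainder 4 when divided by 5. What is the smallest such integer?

34

From x ≡ 2 (mod 8) write x = 2 + 8t. Substituting into x ≡ 4 (mod 5) gives 8t ≡ 2 (mod 5), and since 3⁻¹ ≡ 2 (mod 5), t ≡ 4. Hence x ≡ 2 + 8·4 = 34 (mod 40).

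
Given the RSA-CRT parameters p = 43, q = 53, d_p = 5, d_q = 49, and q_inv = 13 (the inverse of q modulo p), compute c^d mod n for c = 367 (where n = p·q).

2038

m₁ = c^(d_p) mod p: c ≡ 23 (mod 43), and 23^5 mod 43 = 17.
m₂ = c^(d_q) mod q: c ≡ 49 (mod 53), and 49^49 mod 53 = 24.
h = q_inv·(m₁ − m₂) mod p = 13·(17 − 24) mod 43 = 38.
m = m₂ + h·q = 24 + 38·53 = 2038.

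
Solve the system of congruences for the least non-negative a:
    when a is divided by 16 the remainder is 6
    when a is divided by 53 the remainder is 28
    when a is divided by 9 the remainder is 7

3526

From a ≡ 6 (mod 16) write a = 6 + 16t. Substituting into a ≡ 28 (mod 53) gives 16t ≡ 22 (mod 53), and since 16⁻¹ ≡ 10 (mod 53), t ≡ 8. Hence a ≡ 6 + 16·8 = 134 (mod 848).
From a ≡ 134 (mod 848) write a = 134 + 848t. Substituting into a ≡ 7 (mod 9) gives 848t ≡ 8 (mod 9), and since 2⁻¹ ≡ 5 (mod 9), t ≡ 4. Hence a ≡ 134 + 848·4 = 3526 (mod 7632).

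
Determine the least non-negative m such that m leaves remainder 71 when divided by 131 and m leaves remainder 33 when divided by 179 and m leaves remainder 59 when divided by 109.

The moduli are pairwise coprime; N = 131·179·109 = 2555941.
N/131 = 19511; 19511 ≡ 123 (mod 131); 123·49 ≡ 1, so inverse 49.
N/179 = 14279; 14279 ≡ 138 (mod 179); 138·48 ≡ 1, so inverse 48.
N/109 = 23449; 23449 ≡ 14 (mod 109); 14·39 ≡ 1, so inverse 39.
m ≡ 71·19511·49 + 33·14279·48 + 59·23449·39 = 144452854.
144452854 mod 2555941 = 1320158.

1320158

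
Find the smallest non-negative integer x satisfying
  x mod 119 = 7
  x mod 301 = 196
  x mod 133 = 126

45346

Combine the congruences pairwise.
gcd(119, 301) = 7 and 7 | (196 − 7), so the pair is consistent; merging gives x ≡ 4410 (mod 5117), where 5117 = lcm(119, 301).
gcd(5117, 133) = 7 and 7 | (126 − 4410), so the pair is consistent; merging gives x ≡ 45346 (mod 97223), where 97223 = lcm(5117, 133).
The solution is unique modulo lcm(119, 301, 133) = 97223.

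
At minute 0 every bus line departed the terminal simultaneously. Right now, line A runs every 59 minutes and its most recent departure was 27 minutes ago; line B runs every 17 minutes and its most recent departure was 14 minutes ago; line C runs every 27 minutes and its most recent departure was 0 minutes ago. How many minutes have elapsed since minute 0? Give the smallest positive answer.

9585

From t ≡ 27 (mod 59) write t = 27 + 59s. Substituting into t ≡ 14 (mod 17) gives 59s ≡ 4 (mod 17), and since 8⁻¹ ≡ 15 (mod 17), s ≡ 9. Hence t ≡ 27 + 59·9 = 558 (mod 1003).
From t ≡ 558 (mod 1003) write t = 558 + 1003s. Substituting into t ≡ 0 (mod 27) gives 1003s ≡ 9 (mod 27), and since 4⁻¹ ≡ 7 (mod 27), s ≡ 9. Hence t ≡ 558 + 1003·9 = 9585 (mod 27081).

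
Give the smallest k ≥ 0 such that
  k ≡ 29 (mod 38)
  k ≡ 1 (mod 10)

Combine the congruences pairwise.
gcd(38, 10) = 2 and 2 | (1 − 29), so the pair is consistent; merging gives k ≡ 181 (mod 190), where 190 = lcm(38, 10).
The solution is unique modulo lcm(38, 10) = 190.

181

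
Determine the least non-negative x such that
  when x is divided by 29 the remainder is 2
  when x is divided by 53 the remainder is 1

From x ≡ 2 (mod 29) write x = 2 + 29t. Substituting into x ≡ 1 (mod 53) gives 29t ≡ 52 (mod 53), and since 29⁻¹ ≡ 11 (mod 53), t ≡ 42. Hence x ≡ 2 + 29·42 = 1220 (mod 1537).

1220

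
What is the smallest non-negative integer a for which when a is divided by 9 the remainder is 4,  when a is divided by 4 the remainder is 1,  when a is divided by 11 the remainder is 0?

121

Combine the congruences pairwise.
From a ≡ 4 (mod 9) write a = 4 + 9t. Substituting into a ≡ 1 (mod 4) gives 9t ≡ 1 (mod 4), and since 1⁻¹ ≡ 1 (mod 4), t ≡ 1. Hence a ≡ 4 + 9·1 = 13 (mod 36).
From a ≡ 13 (mod 36) write a = 13 + 36t. Substituting into a ≡ 0 (mod 11) gives 36t ≡ 9 (mod 11), and since 3⁻¹ ≡ 4 (mod 11), t ≡ 3. Hence a ≡ 13 + 36·3 = 121 (mod 396).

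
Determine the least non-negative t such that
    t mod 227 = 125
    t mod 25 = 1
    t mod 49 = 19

76851

The moduli are pairwise coprime; N = 227·25·49 = 278075.
N/227 = 1225; 1225 ≡ 90 (mod 227); 90·169 ≡ 1, so inverse 169.
N/25 = 11123; 11123 ≡ 23 (mod 25); 23·12 ≡ 1, so inverse 12.
N/49 = 5675; 5675 ≡ 40 (mod 49); 40·38 ≡ 1, so inverse 38.
t ≡ 125·1225·169 + 1·11123·12 + 19·5675·38 = 30108951.
30108951 mod 278075 = 76851.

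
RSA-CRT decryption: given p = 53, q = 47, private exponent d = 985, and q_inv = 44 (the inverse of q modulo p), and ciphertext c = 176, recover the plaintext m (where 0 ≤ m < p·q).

d_p = d mod (p−1) = 985 mod 52 = 49; d_q = d mod (q−1) = 19.
m₁ = c^(d_p) mod p: c ≡ 17 (mod 53), and 17^49 mod 53 = 43.
m₂ = c^(d_q) mod q: c ≡ 35 (mod 47), and 35^19 mod 47 = 26.
h = q_inv·(m₁ − m₂) mod p = 44·(43 − 26) mod 53 = 6.
m = m₂ + h·q = 26 + 6·47 = 308.

308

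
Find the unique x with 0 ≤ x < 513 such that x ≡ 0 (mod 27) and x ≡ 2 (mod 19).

From x ≡ 0 (mod 27) write x = 0 + 27t. Substituting into x ≡ 2 (mod 19) gives 27t ≡ 2 (mod 19), and since 8⁻¹ ≡ 12 (mod 19), t ≡ 5. Hence x ≡ 0 + 27·5 = 135 (mod 513).

135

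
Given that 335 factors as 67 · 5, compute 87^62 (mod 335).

84

Mod 67: 87 ≡ 20; 20^62 ≡ 17 (mod 67).
Mod 5: 87 ≡ 2; by Fermat, exponent reduces to 62 mod 4 = 2; 2^2 ≡ 4 (mod 5).
Combine by CRT: x ≡ 17 (mod 67), x ≡ 4 (mod 5) ⇒ x ≡ 84 (mod 335).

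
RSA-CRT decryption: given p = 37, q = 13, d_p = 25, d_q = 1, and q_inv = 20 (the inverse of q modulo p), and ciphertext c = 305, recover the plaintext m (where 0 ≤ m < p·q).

201

m₁ = c^(d_p) mod p: c ≡ 9 (mod 37), and 9^25 mod 37 = 16.
m₂ = c^(d_q) mod q: c ≡ 6 (mod 13), and 6^1 mod 13 = 6.
h = q_inv·(m₁ − m₂) mod p = 20·(16 − 6) mod 37 = 15.
m = m₂ + h·q = 6 + 15·13 = 201.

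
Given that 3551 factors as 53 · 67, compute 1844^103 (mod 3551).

1031

Mod 53: 1844 ≡ 42; by Fermat, exponent reduces to 103 mod 52 = 51; 42^51 ≡ 24 (mod 53).
Mod 67: 1844 ≡ 35; by Fermat, exponent reduces to 103 mod 66 = 37; 35^37 ≡ 26 (mod 67).
Combine by CRT: x ≡ 24 (mod 53), x ≡ 26 (mod 67) ⇒ x ≡ 1031 (mod 3551).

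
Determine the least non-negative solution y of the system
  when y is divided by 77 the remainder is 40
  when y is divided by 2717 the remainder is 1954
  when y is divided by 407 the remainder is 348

gcd(77, 2717) = 11 and 11 | (1954 − 40), so the pair is consistent; merging gives y ≡ 12822 (mod 19019), where 19019 = lcm(77, 2717).
gcd(19019, 407) = 11 and 11 | (348 − 12822), so the pair is consistent; merging gives y ≡ 621430 (mod 703703), where 703703 = lcm(19019, 407).
The solution is unique modulo lcm(77, 2717, 407) = 703703.

621430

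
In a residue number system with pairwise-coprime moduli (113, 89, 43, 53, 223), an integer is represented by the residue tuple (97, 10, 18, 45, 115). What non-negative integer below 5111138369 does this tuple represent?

The moduli are pairwise coprime; N = 113·89·43·53·223 = 5111138369.
N/113 = 45231313; 45231313 ≡ 12 (mod 113); 12·66 ≡ 1, so inverse 66.
N/89 = 57428521; 57428521 ≡ 25 (mod 89); 25·57 ≡ 1, so inverse 57.
N/43 = 118863683; 118863683 ≡ 30 (mod 43); 30·33 ≡ 1, so inverse 33.
N/53 = 96436573; 96436573 ≡ 52 (mod 53); 52·52 ≡ 1, so inverse 52.
N/223 = 22919903; 22919903 ≡ 186 (mod 223); 186·6 ≡ 1, so inverse 6.
x ≡ 97·45231313·66 + 10·57428521·57 + 18·118863683·33 + 45·96436573·52 + 115·22919903·6 = 634386464388.
634386464388 mod 5111138369 = 605306632.

605306632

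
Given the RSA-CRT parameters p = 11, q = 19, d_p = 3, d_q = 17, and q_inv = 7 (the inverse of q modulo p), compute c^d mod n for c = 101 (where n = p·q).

m₁ = c^(d_p) mod p: c ≡ 2 (mod 11), and 2^3 mod 11 = 8.
m₂ = c^(d_q) mod q: c ≡ 6 (mod 19), and 6^17 mod 19 = 16.
h = q_inv·(m₁ − m₂) mod p = 7·(8 − 16) mod 11 = 10.
m = m₂ + h·q = 16 + 10·19 = 206.

206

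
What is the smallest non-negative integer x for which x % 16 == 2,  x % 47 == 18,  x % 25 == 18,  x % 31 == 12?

The moduli are pairwise coprime; N = 16·47·25·31 = 582800.
N/16 = 36425; 36425 ≡ 9 (mod 16); 9·9 ≡ 1, so inverse 9.
N/47 = 12400; 12400 ≡ 39 (mod 47); 39·41 ≡ 1, so inverse 41.
N/25 = 23312; 23312 ≡ 12 (mod 25); 12·23 ≡ 1, so inverse 23.
N/31 = 18800; 18800 ≡ 14 (mod 31); 14·20 ≡ 1, so inverse 20.
x ≡ 2·36425·9 + 18·12400·41 + 18·23312·23 + 12·18800·20 = 23970018.
23970018 mod 582800 = 75218.

75218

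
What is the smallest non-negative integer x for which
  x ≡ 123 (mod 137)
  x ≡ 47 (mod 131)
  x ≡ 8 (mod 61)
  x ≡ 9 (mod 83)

4509067

Combine the congruences pairwise.
From x ≡ 123 (mod 137) write x = 123 + 137t. Substituting into x ≡ 47 (mod 131) gives 137t ≡ 55 (mod 131), and since 6⁻¹ ≡ 22 (mod 131), t ≡ 31. Hence x ≡ 123 + 137·31 = 4370 (mod 17947).
From x ≡ 4370 (mod 17947) write x = 4370 + 17947t. Substituting into x ≡ 8 (mod 61) gives 17947t ≡ 30 (mod 61), and since 13⁻¹ ≡ 47 (mod 61), t ≡ 7. Hence x ≡ 4370 + 17947·7 = 129999 (mod 1094767).
From x ≡ 129999 (mod 1094767) write x = 129999 + 1094767t. Substituting into x ≡ 9 (mod 83) gives 1094767t ≡ 71 (mod 83), and since 80⁻¹ ≡ 55 (mod 83), t ≡ 4. Hence x ≡ 129999 + 1094767·4 = 4509067 (mod 90865661).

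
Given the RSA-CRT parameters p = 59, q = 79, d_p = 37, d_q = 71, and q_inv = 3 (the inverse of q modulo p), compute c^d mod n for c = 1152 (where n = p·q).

m₁ = c^(d_p) mod p: c ≡ 31 (mod 59), and 31^37 mod 59 = 23.
m₂ = c^(d_q) mod q: c ≡ 46 (mod 79), and 46^71 mod 79 = 64.
h = q_inv·(m₁ − m₂) mod p = 3·(23 − 64) mod 59 = 54.
m = m₂ + h·q = 64 + 54·79 = 4330.

4330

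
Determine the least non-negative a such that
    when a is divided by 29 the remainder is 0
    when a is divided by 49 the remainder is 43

Combine the congruences pairwise.
From a ≡ 0 (mod 29) write a = 0 + 29t. Substituting into a ≡ 43 (mod 49) gives 29t ≡ 43 (mod 49), and since 29⁻¹ ≡ 22 (mod 49), t ≡ 15. Hence a ≡ 0 + 29·15 = 435 (mod 1421).

435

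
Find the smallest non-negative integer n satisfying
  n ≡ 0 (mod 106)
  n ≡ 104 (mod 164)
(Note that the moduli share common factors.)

1908

Combine the congruences pairwise.
gcd(106, 164) = 2 and 2 | (104 − 0), so the pair is consistent; merging gives n ≡ 1908 (mod 8692), where 8692 = lcm(106, 164).
The solution is unique modulo lcm(106, 164) = 8692.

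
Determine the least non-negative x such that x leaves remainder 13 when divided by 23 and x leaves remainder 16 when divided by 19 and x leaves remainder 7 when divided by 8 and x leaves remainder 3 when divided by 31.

47991

From x ≡ 13 (mod 23) write x = 13 + 23t. Substituting into x ≡ 16 (mod 19) gives 23t ≡ 3 (mod 19), and since 4⁻¹ ≡ 5 (mod 19), t ≡ 15. Hence x ≡ 13 + 23·15 = 358 (mod 437).
From x ≡ 358 (mod 437) write x = 358 + 437t. Substituting into x ≡ 7 (mod 8) gives 437t ≡ 1 (mod 8), and since 5⁻¹ ≡ 5 (mod 8), t ≡ 5. Hence x ≡ 358 + 437·5 = 2543 (mod 3496).
From x ≡ 2543 (mod 3496) write x = 2543 + 3496t. Substituting into x ≡ 3 (mod 31) gives 3496t ≡ 2 (mod 31), and since 24⁻¹ ≡ 22 (mod 31), t ≡ 13. Hence x ≡ 2543 + 3496·13 = 47991 (mod 108376).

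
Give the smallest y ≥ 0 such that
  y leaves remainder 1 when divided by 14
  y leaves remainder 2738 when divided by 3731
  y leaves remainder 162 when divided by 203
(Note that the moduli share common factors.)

gcd(14, 3731) = 7 and 7 | (2738 − 1), so the pair is consistent; merging gives y ≡ 6469 (mod 7462), where 7462 = lcm(14, 3731).
gcd(7462, 203) = 7 and 7 | (162 − 6469), so the pair is consistent; merging gives y ≡ 163171 (mod 216398), where 216398 = lcm(7462, 203).
The solution is unique modulo lcm(14, 3731, 203) = 216398.

163171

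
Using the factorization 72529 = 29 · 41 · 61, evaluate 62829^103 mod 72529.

Mod 29: 62829 ≡ 15; by Fermat, exponent reduces to 103 mod 28 = 19; 15^19 ≡ 19 (mod 29).
Mod 41: 62829 ≡ 17; by Fermat, exponent reduces to 103 mod 40 = 23; 17^23 ≡ 7 (mod 41).
Mod 61: 62829 ≡ 60; by Fermat, exponent reduces to 103 mod 60 = 43; 60^43 ≡ 60 (mod 61).
Combine by CRT: x ≡ 19 (mod 29), x ≡ 7 (mod 41), x ≡ 60 (mod 61) ⇒ x ≡ 44041 (mod 72529).

44041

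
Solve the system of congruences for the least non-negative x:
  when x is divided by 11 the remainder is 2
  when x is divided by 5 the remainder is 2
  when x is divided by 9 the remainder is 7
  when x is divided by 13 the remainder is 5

772

From x ≡ 2 (mod 11) write x = 2 + 11t. Substituting into x ≡ 2 (mod 5) gives 11t ≡ 0 (mod 5), and since 1⁻¹ ≡ 1 (mod 5), t ≡ 0. Hence x ≡ 2 + 11·0 = 2 (mod 55).
From x ≡ 2 (mod 55) write x = 2 + 55t. Substituting into x ≡ 7 (mod 9) gives 55t ≡ 5 (mod 9), and since 1⁻¹ ≡ 1 (mod 9), t ≡ 5. Hence x ≡ 2 + 55·5 = 277 (mod 495).
From x ≡ 277 (mod 495) write x = 277 + 495t. Substituting into x ≡ 5 (mod 13) gives 495t ≡ 1 (mod 13), and since 1⁻¹ ≡ 1 (mod 13), t ≡ 1. Hence x ≡ 277 + 495·1 = 772 (mod 6435).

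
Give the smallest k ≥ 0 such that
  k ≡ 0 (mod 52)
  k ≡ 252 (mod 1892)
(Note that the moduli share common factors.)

gcd(52, 1892) = 4 and 4 | (252 − 0), so the pair is consistent; merging gives k ≡ 5928 (mod 24596), where 24596 = lcm(52, 1892).
The solution is unique modulo lcm(52, 1892) = 24596.

5928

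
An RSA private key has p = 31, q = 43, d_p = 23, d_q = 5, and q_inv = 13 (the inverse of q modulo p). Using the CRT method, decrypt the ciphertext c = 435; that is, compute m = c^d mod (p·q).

373

m₁ = c^(d_p) mod p: c ≡ 1 (mod 31), and 1^23 mod 31 = 1.
m₂ = c^(d_q) mod q: c ≡ 5 (mod 43), and 5^5 mod 43 = 29.
h = q_inv·(m₁ − m₂) mod p = 13·(1 − 29) mod 31 = 8.
m = m₂ + h·q = 29 + 8·43 = 373.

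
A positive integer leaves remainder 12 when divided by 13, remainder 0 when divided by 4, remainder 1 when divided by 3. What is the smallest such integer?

64

The moduli are pairwise coprime; N = 13·4·3 = 156.
N/13 = 12; 12 ≡ 12 (mod 13); 12·12 ≡ 1, so inverse 12.
N/4 = 39; 39 ≡ 3 (mod 4); 3·3 ≡ 1, so inverse 3.
N/3 = 52; 52 ≡ 1 (mod 3), inverse 1.
k ≡ 12·12·12 + 0·39·3 + 1·52·1 = 1780.
1780 mod 156 = 64.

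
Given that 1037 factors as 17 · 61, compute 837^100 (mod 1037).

Mod 17: 837 ≡ 4; by Fermat, exponent reduces to 100 mod 16 = 4; 4^4 ≡ 1 (mod 17).
Mod 61: 837 ≡ 44; by Fermat, exponent reduces to 100 mod 60 = 40; 44^40 ≡ 47 (mod 61).
Combine by CRT: x ≡ 1 (mod 17), x ≡ 47 (mod 61) ⇒ x ≡ 596 (mod 1037).

596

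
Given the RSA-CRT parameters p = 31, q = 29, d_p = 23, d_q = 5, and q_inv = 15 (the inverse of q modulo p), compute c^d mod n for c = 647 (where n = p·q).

m₁ = c^(d_p) mod p: c ≡ 27 (mod 31), and 27^23 mod 31 = 29.
m₂ = c^(d_q) mod q: c ≡ 9 (mod 29), and 9^5 mod 29 = 5.
h = q_inv·(m₁ − m₂) mod p = 15·(29 − 5) mod 31 = 19.
m = m₂ + h·q = 5 + 19·29 = 556.

556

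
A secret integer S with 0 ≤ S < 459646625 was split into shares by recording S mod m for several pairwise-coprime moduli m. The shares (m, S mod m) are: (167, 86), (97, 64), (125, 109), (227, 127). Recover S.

178805984

The moduli are pairwise coprime; N = 167·97·125·227 = 459646625.
N/167 = 2752375; 2752375 ≡ 48 (mod 167); 48·87 ≡ 1, so inverse 87.
N/97 = 4738625; 4738625 ≡ 78 (mod 97); 78·51 ≡ 1, so inverse 51.
N/125 = 3677173; 3677173 ≡ 48 (mod 125); 48·112 ≡ 1, so inverse 112.
N/227 = 2024875; 2024875 ≡ 35 (mod 227); 35·13 ≡ 1, so inverse 13.
S ≡ 86·2752375·87 + 64·4738625·51 + 109·3677173·112 + 127·2024875·13 = 84294138359.
84294138359 mod 459646625 = 178805984.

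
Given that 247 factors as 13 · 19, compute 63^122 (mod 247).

43

Mod 13: 63 ≡ 11; by Fermat, exponent reduces to 122 mod 12 = 2; 11^2 ≡ 4 (mod 13).
Mod 19: 63 ≡ 6; by Fermat, exponent reduces to 122 mod 18 = 14; 6^14 ≡ 5 (mod 19).
Combine by CRT: x ≡ 4 (mod 13), x ≡ 5 (mod 19) ⇒ x ≡ 43 (mod 247).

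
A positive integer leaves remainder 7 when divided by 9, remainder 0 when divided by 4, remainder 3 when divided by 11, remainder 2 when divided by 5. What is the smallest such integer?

Combine the congruences pairwise.
From x ≡ 7 (mod 9) write x = 7 + 9t. Substituting into x ≡ 0 (mod 4) gives 9t ≡ 1 (mod 4), and since 1⁻¹ ≡ 1 (mod 4), t ≡ 1. Hence x ≡ 7 + 9·1 = 16 (mod 36).
From x ≡ 16 (mod 36) write x = 16 + 36t. Substituting into x ≡ 3 (mod 11) gives 36t ≡ 9 (mod 11), and since 3⁻¹ ≡ 4 (mod 11), t ≡ 3. Hence x ≡ 16 + 36·3 = 124 (mod 396).
From x ≡ 124 (mod 396) write x = 124 + 396t. Substituting into x ≡ 2 (mod 5) gives 396t ≡ 3 (mod 5), and since 1⁻¹ ≡ 1 (mod 5), t ≡ 3. Hence x ≡ 124 + 396·3 = 1312 (mod 1980).

1312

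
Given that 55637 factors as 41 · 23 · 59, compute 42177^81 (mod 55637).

Mod 41: 42177 ≡ 29; by Fermat, exponent reduces to 81 mod 40 = 1; 29^1 ≡ 29 (mod 41).
Mod 23: 42177 ≡ 18; by Fermat, exponent reduces to 81 mod 22 = 15; 18^15 ≡ 4 (mod 23).
Mod 59: 42177 ≡ 51; by Fermat, exponent reduces to 81 mod 58 = 23; 51^23 ≡ 17 (mod 59).
Combine by CRT: x ≡ 29 (mod 41), x ≡ 4 (mod 23), x ≡ 17 (mod 59) ⇒ x ≡ 37954 (mod 55637).

37954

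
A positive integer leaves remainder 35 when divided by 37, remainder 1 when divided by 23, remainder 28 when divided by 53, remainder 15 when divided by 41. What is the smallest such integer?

Combine the congruences pairwise.
From n ≡ 35 (mod 37) write n = 35 + 37t. Substituting into n ≡ 1 (mod 23) gives 37t ≡ 12 (mod 23), and since 14⁻¹ ≡ 5 (mod 23), t ≡ 14. Hence n ≡ 35 + 37·14 = 553 (mod 851).
From n ≡ 553 (mod 851) write n = 553 + 851t. Substituting into n ≡ 28 (mod 53) gives 851t ≡ 5 (mod 53), and since 3⁻¹ ≡ 18 (mod 53), t ≡ 37. Hence n ≡ 553 + 851·37 = 32040 (mod 45103).
From n ≡ 32040 (mod 45103) write n = 32040 + 45103t. Substituting into n ≡ 15 (mod 41) gives 45103t ≡ 37 (mod 41), and since 3⁻¹ ≡ 14 (mod 41), t ≡ 26. Hence n ≡ 32040 + 45103·26 = 1204718 (mod 1849223).

1204718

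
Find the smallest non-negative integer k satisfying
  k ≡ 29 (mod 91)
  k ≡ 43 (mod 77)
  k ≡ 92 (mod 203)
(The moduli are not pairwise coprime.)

2122

gcd(91, 77) = 7 and 7 | (43 − 29), so the pair is consistent; merging gives k ≡ 120 (mod 1001), where 1001 = lcm(91, 77).
gcd(1001, 203) = 7 and 7 | (92 − 120), so the pair is consistent; merging gives k ≡ 2122 (mod 29029), where 29029 = lcm(1001, 203).
The solution is unique modulo lcm(91, 77, 203) = 29029.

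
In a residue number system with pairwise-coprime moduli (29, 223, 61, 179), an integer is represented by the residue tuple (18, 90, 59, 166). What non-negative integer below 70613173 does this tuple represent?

45070397

The moduli are pairwise coprime; N = 29·223·61·179 = 70613173.
N/29 = 2434937; 2434937 ≡ 10 (mod 29); 10·3 ≡ 1, so inverse 3.
N/223 = 316651; 316651 ≡ 214 (mod 223); 214·99 ≡ 1, so inverse 99.
N/61 = 1157593; 1157593 ≡ 57 (mod 61); 57·15 ≡ 1, so inverse 15.
N/179 = 394487; 394487 ≡ 150 (mod 179); 150·37 ≡ 1, so inverse 37.
x ≡ 18·2434937·3 + 90·316651·99 + 59·1157593·15 + 166·394487·37 = 6400255967.
6400255967 mod 70613173 = 45070397.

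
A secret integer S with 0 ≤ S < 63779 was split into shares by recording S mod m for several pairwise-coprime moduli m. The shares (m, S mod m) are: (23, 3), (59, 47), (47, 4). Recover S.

From S ≡ 3 (mod 23) write S = 3 + 23t. Substituting into S ≡ 47 (mod 59) gives 23t ≡ 44 (mod 59), and since 23⁻¹ ≡ 18 (mod 59), t ≡ 25. Hence S ≡ 3 + 23·25 = 578 (mod 1357).
From S ≡ 578 (mod 1357) write S = 578 + 1357t. Substituting into S ≡ 4 (mod 47) gives 1357t ≡ 37 (mod 47), and since 41⁻¹ ≡ 39 (mod 47), t ≡ 33. Hence S ≡ 578 + 1357·33 = 45359 (mod 63779).

45359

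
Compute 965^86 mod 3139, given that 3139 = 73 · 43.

Mod 73: 965 ≡ 16; by Fermat, exponent reduces to 86 mod 72 = 14; 16^14 ≡ 4 (mod 73).
Mod 43: 965 ≡ 19; by Fermat, exponent reduces to 86 mod 42 = 2; 19^2 ≡ 17 (mod 43).
Combine by CRT: x ≡ 4 (mod 73), x ≡ 17 (mod 43) ⇒ x ≡ 3070 (mod 3139).

3070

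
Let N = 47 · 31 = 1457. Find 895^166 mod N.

314

Mod 47: 895 ≡ 2; by Fermat, exponent reduces to 166 mod 46 = 28; 2^28 ≡ 32 (mod 47).
Mod 31: 895 ≡ 27; by Fermat, exponent reduces to 166 mod 30 = 16; 27^16 ≡ 4 (mod 31).
Combine by CRT: x ≡ 32 (mod 47), x ≡ 4 (mod 31) ⇒ x ≡ 314 (mod 1457).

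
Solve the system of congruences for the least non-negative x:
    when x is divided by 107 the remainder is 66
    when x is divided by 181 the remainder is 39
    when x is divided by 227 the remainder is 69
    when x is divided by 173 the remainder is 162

440361455

The moduli are pairwise coprime; N = 107·181·227·173 = 760561457.
N/107 = 7108051; 7108051 ≡ 41 (mod 107); 41·47 ≡ 1, so inverse 47.
N/181 = 4201997; 4201997 ≡ 82 (mod 181); 82·117 ≡ 1, so inverse 117.
N/227 = 3350491; 3350491 ≡ 198 (mod 227); 198·180 ≡ 1, so inverse 180.
N/173 = 4396309; 4396309 ≡ 33 (mod 173); 33·21 ≡ 1, so inverse 21.
x ≡ 66·7108051·47 + 39·4201997·117 + 69·3350491·180 + 162·4396309·21 = 97792227951.
97792227951 mod 760561457 = 440361455.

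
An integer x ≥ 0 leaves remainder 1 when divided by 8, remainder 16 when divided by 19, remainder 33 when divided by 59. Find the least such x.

5697

Combine the congruences pairwise.
From x ≡ 1 (mod 8) write x = 1 + 8t. Substituting into x ≡ 16 (mod 19) gives 8t ≡ 15 (mod 19), and since 8⁻¹ ≡ 12 (mod 19), t ≡ 9. Hence x ≡ 1 + 8·9 = 73 (mod 152).
From x ≡ 73 (mod 152) write x = 73 + 152t. Substituting into x ≡ 33 (mod 59) gives 152t ≡ 19 (mod 59), and since 34⁻¹ ≡ 33 (mod 59), t ≡ 37. Hence x ≡ 73 + 152·37 = 5697 (mod 8968).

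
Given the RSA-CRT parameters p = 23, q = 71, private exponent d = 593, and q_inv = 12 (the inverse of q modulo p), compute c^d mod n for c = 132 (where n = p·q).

d_p = d mod (p−1) = 593 mod 22 = 21; d_q = d mod (q−1) = 33.
m₁ = c^(d_p) mod p: c ≡ 17 (mod 23), and 17^21 mod 23 = 19.
m₂ = c^(d_q) mod q: c ≡ 61 (mod 71), and 61^33 mod 71 = 22.
h = q_inv·(m₁ − m₂) mod p = 12·(19 − 22) mod 23 = 10.
m = m₂ + h·q = 22 + 10·71 = 732.

732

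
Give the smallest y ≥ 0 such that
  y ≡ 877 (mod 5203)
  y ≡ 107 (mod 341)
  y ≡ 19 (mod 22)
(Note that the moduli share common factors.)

Combine the congruences pairwise.
gcd(5203, 341) = 11 and 11 | (107 − 877), so the pair is consistent; merging gives y ≡ 156967 (mod 161293), where 161293 = lcm(5203, 341).
gcd(161293, 22) = 11 and 11 | (19 − 156967), so the pair is consistent; merging gives y ≡ 156967 (mod 322586), where 322586 = lcm(161293, 22).
The solution is unique modulo lcm(5203, 341, 22) = 322586.

156967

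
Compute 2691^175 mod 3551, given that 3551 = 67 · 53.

1252

Mod 67: 2691 ≡ 11; by Fermat, exponent reduces to 175 mod 66 = 43; 11^43 ≡ 46 (mod 67).
Mod 53: 2691 ≡ 41; by Fermat, exponent reduces to 175 mod 52 = 19; 41^19 ≡ 33 (mod 53).
Combine by CRT: x ≡ 46 (mod 67), x ≡ 33 (mod 53) ⇒ x ≡ 1252 (mod 3551).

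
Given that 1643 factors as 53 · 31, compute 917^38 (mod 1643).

Mod 53: 917 ≡ 16; 16^38 ≡ 10 (mod 53).
Mod 31: 917 ≡ 18; by Fermat, exponent reduces to 38 mod 30 = 8; 18^8 ≡ 7 (mod 31).
Combine by CRT: x ≡ 10 (mod 53), x ≡ 7 (mod 31) ⇒ x ≡ 1123 (mod 1643).

1123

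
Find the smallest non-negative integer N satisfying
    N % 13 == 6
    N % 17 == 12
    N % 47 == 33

The moduli are pairwise coprime; M = 13·17·47 = 10387.
M/13 = 799; 799 ≡ 6 (mod 13); 6·11 ≡ 1, so inverse 11.
M/17 = 611; 611 ≡ 16 (mod 17); 16·16 ≡ 1, so inverse 16.
M/47 = 221; 221 ≡ 33 (mod 47); 33·10 ≡ 1, so inverse 10.
N ≡ 6·799·11 + 12·611·16 + 33·221·10 = 242976.
242976 mod 10387 = 4075.

4075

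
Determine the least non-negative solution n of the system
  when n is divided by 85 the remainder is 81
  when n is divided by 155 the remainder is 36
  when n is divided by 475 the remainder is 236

49636

gcd(85, 155) = 5 and 5 | (36 − 81), so the pair is consistent; merging gives n ≡ 2206 (mod 2635), where 2635 = lcm(85, 155).
gcd(2635, 475) = 5 and 5 | (236 − 2206), so the pair is consistent; merging gives n ≡ 49636 (mod 250325), where 250325 = lcm(2635, 475).
The solution is unique modulo lcm(85, 155, 475) = 250325.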